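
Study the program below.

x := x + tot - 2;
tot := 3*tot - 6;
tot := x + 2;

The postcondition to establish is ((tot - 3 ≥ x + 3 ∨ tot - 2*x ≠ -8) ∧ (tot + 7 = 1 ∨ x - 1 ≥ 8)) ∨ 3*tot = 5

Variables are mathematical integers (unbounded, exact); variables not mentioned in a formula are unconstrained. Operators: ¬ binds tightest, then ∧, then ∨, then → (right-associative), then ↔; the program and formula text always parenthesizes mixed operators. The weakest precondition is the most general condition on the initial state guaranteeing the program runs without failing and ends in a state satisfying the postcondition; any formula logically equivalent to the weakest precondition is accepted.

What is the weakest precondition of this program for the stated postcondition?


Working backward. After the program, the postcondition ((tot - 3 ≥ x + 3 ∨ tot - 2*x ≠ -8) ∧ (tot + 7 = 1 ∨ x - 1 ≥ 8)) ∨ 3*tot = 5 must hold; in canonical form it is ((tot ≥ x + 6 ∨ tot ≠ 2*x - 8) ∧ (tot = -6 ∨ x ≥ 9)) ∨ 3*tot = 5.
Before tot := x + 2: (x ≠ 10 ∧ (x = -8 ∨ x ≥ 9)) ∨ 3*x = -1
Before tot := 3*tot - 6: (x ≠ 10 ∧ (x = -8 ∨ x ≥ 9)) ∨ 3*x = -1
Before x := x + tot - 2: (tot + x ≠ 12 ∧ (tot + x = -6 ∨ tot + x ≥ 11)) ∨ 3*tot + 3*x = 5
Answer: WP = (tot + x ≠ 12 ∧ (tot + x = -6 ∨ tot + x ≥ 11)) ∨ 3*tot + 3*x = 5


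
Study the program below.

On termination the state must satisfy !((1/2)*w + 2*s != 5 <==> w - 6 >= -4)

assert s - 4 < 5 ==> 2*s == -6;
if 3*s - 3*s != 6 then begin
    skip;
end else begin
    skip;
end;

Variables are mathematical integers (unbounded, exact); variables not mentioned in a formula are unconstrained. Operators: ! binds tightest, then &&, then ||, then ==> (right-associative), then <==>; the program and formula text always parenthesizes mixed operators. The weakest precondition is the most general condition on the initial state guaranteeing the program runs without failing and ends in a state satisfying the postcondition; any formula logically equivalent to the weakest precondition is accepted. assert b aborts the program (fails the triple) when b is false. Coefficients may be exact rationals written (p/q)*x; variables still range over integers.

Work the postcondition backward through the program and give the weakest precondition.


Working backward. After the program, the postcondition !((1/2)*w + 2*s != 5 <==> w - 6 >= -4) must hold; in canonical form it is !(2*s + (1/2)*w != 5 <==> w >= 2).
Then branch requires !(2*s + (1/2)*w != 5 <==> w >= 2); else branch requires !(2*s + (1/2)*w != 5 <==> w >= 2).
Before the if: !(2*s + (1/2)*w != 5 <==> w >= 2)
Before assert s - 4 < 5 ==> 2*s == -6: (s < 9 ==> 2*s == -6) && (!(2*s + (1/2)*w != 5 <==> w >= 2))
Answer: WP = (s < 9 ==> 2*s == -6) && (!(2*s + (1/2)*w != 5 <==> w >= 2))


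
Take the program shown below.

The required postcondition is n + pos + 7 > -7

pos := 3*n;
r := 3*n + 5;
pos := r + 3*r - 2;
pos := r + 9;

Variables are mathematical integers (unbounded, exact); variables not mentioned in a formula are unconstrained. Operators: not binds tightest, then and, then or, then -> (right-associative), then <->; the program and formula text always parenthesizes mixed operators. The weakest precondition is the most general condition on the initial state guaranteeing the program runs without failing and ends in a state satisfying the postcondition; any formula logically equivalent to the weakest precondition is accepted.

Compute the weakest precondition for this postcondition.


Working backward. After the program, the postcondition n + pos + 7 > -7 must hold; in canonical form it is n + pos > -14.
Before pos := r + 9: n + r > -23
Before pos := r + 3*r - 2: n + r > -23
Before r := 3*n + 5: 4*n > -28
Before pos := 3*n: 4*n > -28
Answer: WP = 4*n > -28


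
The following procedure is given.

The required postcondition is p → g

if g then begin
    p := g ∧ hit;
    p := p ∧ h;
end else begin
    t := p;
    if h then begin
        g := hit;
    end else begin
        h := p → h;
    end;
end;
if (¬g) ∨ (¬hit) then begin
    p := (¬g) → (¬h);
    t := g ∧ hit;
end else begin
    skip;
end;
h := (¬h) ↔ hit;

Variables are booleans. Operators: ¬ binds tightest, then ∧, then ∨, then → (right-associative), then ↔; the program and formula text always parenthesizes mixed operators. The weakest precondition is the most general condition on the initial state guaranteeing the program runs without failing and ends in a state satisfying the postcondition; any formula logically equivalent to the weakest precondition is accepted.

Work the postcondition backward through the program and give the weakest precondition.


Working backward. After the program, p → g must hold.
Before h := (¬h) ↔ hit: p → g
Then branch requires ((¬g) → (¬h)) → g; else branch requires p → g.
Before the if: (((¬g) ∨ (¬hit)) → (((¬g) → (¬h)) → g)) ∧ ((¬((¬g) ∨ (¬hit))) → (p → g))
Then branch requires (((¬g) ∨ (¬hit)) → (((¬g) → (¬h)) → g)) ∧ ((¬((¬g) ∨ (¬hit))) → ((g ∧ hit ∧ h) → g)); else branch requires (h → (((¬hit) → (((¬hit) → (¬h)) → hit)) ∧ (hit → (p → hit)))) ∧ ((¬h) → ((((¬g) ∨ (¬hit)) → (((¬g) → (¬(p → h))) → g)) ∧ ((¬((¬g) ∨ (¬hit))) → (p → g)))).
Before the if: (g → ((((¬g) ∨ (¬hit)) → (((¬g) → (¬h)) → g)) ∧ ((¬((¬g) ∨ (¬hit))) → ((g ∧ hit ∧ h) → g)))) ∧ ((¬g) → ((h → (((¬hit) → (((¬hit) → (¬h)) → hit)) ∧ (hit → (p → hit)))) ∧ ((¬h) → ((((¬g) ∨ (¬hit)) → (((¬g) → (¬(p → h))) → g)) ∧ ((¬((¬g) ∨ (¬hit))) → (p → g))))))
Answer: WP = (g → ((((¬g) ∨ (¬hit)) → (((¬g) → (¬h)) → g)) ∧ ((¬((¬g) ∨ (¬hit))) → ((g ∧ hit ∧ h) → g)))) ∧ ((¬g) → ((h → (((¬hit) → (((¬hit) → (¬h)) → hit)) ∧ (hit → (p → hit)))) ∧ ((¬h) → ((((¬g) ∨ (¬hit)) → (((¬g) → (¬(p → h))) → g)) ∧ ((¬((¬g) ∨ (¬hit))) → (p → g))))))


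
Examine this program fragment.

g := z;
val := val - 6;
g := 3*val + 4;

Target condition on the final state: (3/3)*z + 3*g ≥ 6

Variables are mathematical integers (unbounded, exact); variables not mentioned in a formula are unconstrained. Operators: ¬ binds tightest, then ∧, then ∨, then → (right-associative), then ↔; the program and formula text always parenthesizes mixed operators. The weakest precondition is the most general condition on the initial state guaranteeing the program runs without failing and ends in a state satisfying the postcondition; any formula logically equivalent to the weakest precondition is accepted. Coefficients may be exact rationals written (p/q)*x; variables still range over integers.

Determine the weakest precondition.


Working backward. After the program, the postcondition (3/3)*z + 3*g ≥ 6 must hold; in canonical form it is 3*g + z ≥ 6.
Before g := 3*val + 4: 9*val + z ≥ -6
Before val := val - 6: 9*val + z ≥ 48
Before g := z: 9*val + z ≥ 48
Answer: WP = 9*val + z ≥ 48


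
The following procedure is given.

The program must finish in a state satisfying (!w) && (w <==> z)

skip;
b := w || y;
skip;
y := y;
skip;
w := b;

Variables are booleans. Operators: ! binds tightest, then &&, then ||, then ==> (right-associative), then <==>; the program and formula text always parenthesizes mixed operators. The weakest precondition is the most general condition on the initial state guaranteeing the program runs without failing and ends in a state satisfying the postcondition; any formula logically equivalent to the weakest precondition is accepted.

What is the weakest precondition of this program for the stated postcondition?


Working backward. After the program, (!w) && (w <==> z) must hold.
Before w := b: (!b) && (b <==> z)
Before skip: (!b) && (b <==> z)
Before y := y: (!b) && (b <==> z)
Before skip: (!b) && (b <==> z)
Before b := w || y: (!(w || y)) && ((w || y) <==> z)
Before skip: (!(w || y)) && ((w || y) <==> z)
Answer: WP = (!(w || y)) && ((w || y) <==> z)


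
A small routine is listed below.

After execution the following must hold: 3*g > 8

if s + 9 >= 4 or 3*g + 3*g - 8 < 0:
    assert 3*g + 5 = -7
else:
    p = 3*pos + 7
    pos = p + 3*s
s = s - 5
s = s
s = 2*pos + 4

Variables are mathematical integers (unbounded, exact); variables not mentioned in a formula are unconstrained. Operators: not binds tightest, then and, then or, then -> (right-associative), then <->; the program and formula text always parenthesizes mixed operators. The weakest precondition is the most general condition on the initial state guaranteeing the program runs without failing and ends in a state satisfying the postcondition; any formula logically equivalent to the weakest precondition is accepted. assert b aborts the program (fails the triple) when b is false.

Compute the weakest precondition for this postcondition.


Working backward. After the program, 3*g > 8 must hold.
Before s := 2*pos + 4: 3*g > 8
Before s := s: 3*g > 8
Before s := s - 5: 3*g > 8
Then branch requires 3*g = -12 and 3*g > 8; else branch requires 3*g > 8.
Before the if: ((s >= -5 or 6*g < 8) -> (3*g = -12 and 3*g > 8)) and ((not (s >= -5 or 6*g < 8)) -> 3*g > 8)
Answer: WP = ((s >= -5 or 6*g < 8) -> (3*g = -12 and 3*g > 8)) and ((not (s >= -5 or 6*g < 8)) -> 3*g > 8)


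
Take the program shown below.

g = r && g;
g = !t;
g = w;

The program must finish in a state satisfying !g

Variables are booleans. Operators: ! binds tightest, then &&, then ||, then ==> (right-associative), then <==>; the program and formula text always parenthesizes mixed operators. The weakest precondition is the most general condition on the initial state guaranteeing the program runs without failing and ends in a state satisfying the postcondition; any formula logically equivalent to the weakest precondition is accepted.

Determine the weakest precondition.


Working backward. After the program, !g must hold.
Before g := w: !w
Before g := !t: !w
Before g := r && g: !w
Answer: WP = !w


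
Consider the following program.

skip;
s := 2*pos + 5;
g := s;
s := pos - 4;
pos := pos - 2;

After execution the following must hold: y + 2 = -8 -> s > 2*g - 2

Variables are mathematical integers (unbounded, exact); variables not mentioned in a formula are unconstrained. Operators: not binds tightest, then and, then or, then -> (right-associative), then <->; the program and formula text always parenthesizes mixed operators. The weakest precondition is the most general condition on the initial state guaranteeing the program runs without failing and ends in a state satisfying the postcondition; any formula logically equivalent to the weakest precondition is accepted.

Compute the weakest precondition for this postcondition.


Working backward. After the program, the postcondition y + 2 = -8 -> s > 2*g - 2 must hold; in canonical form it is y = -10 -> s > 2*g - 2.
Before pos := pos - 2: y = -10 -> s > 2*g - 2
Before s := pos - 4: y = -10 -> pos > 2*g + 2
Before g := s: y = -10 -> pos > 2*s + 2
Before s := 2*pos + 5: y = -10 -> 3*pos < -12
Before skip: y = -10 -> 3*pos < -12
Answer: WP = y = -10 -> 3*pos < -12


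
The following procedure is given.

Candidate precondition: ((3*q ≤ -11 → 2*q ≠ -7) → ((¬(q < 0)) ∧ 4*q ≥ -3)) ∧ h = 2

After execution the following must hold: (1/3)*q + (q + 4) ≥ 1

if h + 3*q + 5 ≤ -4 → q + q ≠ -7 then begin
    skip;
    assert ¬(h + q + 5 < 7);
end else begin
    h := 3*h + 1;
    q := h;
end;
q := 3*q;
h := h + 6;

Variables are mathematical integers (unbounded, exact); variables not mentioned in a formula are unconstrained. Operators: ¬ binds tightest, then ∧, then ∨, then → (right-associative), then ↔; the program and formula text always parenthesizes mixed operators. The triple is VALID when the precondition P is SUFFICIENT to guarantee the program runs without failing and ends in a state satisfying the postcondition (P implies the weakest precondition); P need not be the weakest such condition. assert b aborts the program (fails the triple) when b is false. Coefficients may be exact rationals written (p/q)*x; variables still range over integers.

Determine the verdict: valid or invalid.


Working backward. After the program, the postcondition (1/3)*q + (q + 4) ≥ 1 must hold; in canonical form it is (4/3)*q ≥ -3.
Before h := h + 6: (4/3)*q ≥ -3
Before q := 3*q: 4*q ≥ -3
Then branch requires (¬(h + q < 2)) ∧ 4*q ≥ -3; else branch requires 12*h ≥ -7.
Before the if: ((h + 3*q ≤ -9 → 2*q ≠ -7) → ((¬(h + q < 2)) ∧ 4*q ≥ -3)) ∧ ((¬(h + 3*q ≤ -9 → 2*q ≠ -7)) → 12*h ≥ -7)
The weakest precondition is ((h + 3*q ≤ -9 → 2*q ≠ -7) → ((¬(h + q < 2)) ∧ 4*q ≥ -3)) ∧ ((¬(h + 3*q ≤ -9 → 2*q ≠ -7)) → 12*h ≥ -7).
Check whether ((3*q ≤ -11 → 2*q ≠ -7) → ((¬(q < 0)) ∧ 4*q ≥ -3)) ∧ h = 2 implies it.
Every state satisfying the precondition satisfies the weakest precondition: the implication holds.
Answer: valid


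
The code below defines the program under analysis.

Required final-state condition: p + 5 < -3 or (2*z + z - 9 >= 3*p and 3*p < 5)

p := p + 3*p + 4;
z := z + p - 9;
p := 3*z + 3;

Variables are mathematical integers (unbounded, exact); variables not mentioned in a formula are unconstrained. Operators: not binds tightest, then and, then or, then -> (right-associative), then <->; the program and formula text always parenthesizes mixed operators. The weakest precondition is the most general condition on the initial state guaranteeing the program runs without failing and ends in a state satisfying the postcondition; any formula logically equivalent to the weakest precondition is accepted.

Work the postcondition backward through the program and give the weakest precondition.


Working backward. After the program, the postcondition p + 5 < -3 or (2*z + z - 9 >= 3*p and 3*p < 5) must hold; in canonical form it is p < -8 or (3*z >= 3*p + 9 and 3*p < 5).
Before p := 3*z + 3: 3*z < -11 or (6*z <= -18 and 9*z < -4)
Before z := z + p - 9: 3*p + 3*z < 16 or (6*p + 6*z <= 36 and 9*p + 9*z < 77)
Before p := p + 3*p + 4: 12*p + 3*z < 4 or (24*p + 6*z <= 12 and 36*p + 9*z < 41)
Answer: WP = 12*p + 3*z < 4 or (24*p + 6*z <= 12 and 36*p + 9*z < 41)


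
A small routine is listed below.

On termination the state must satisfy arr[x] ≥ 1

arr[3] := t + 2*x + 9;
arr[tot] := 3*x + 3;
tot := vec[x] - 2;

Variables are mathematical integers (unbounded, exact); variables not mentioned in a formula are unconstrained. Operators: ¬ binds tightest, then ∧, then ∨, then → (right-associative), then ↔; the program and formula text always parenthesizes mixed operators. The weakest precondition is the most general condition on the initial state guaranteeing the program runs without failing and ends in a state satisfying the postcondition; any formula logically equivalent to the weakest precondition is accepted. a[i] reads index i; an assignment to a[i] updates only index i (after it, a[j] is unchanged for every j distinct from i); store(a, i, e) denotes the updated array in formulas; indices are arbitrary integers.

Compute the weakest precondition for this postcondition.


Working backward. After the program, arr[x] ≥ 1 must hold.
Before tot := vec[x] - 2: arr[x] ≥ 1
Before arr[tot] := 3*x + 3: store(arr, tot, 3*x + 3)[x] ≥ 1
Before arr[3] := t + 2*x + 9: store(store(arr, 3, t + 2*x + 9), tot, 3*x + 3)[x] ≥ 1
Answer: WP = store(store(arr, 3, t + 2*x + 9), tot, 3*x + 3)[x] ≥ 1


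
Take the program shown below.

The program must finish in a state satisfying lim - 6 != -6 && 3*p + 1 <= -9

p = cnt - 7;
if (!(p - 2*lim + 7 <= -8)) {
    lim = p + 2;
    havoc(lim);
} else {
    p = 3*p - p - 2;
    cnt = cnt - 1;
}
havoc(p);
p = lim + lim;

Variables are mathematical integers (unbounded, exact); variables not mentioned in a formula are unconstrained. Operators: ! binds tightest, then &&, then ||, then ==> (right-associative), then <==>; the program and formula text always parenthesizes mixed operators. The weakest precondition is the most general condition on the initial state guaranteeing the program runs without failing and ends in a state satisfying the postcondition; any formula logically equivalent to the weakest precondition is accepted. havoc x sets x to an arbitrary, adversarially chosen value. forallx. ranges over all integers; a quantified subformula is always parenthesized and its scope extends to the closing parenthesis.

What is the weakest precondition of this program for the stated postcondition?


Working backward. After the program, the postcondition lim - 6 != -6 && 3*p + 1 <= -9 must hold; in canonical form it is lim != 0 && 3*p <= -10.
Before p := lim + lim: lim != 0 && 6*lim <= -10
Before havoc p: lim != 0 && 6*lim <= -10
Then branch requires forall lim_1. (lim_1 != 0 && 6*lim_1 <= -10); else branch requires lim != 0 && 6*lim <= -10.
Before the if: ((!(p <= 2*lim - 15)) ==> (forall lim_1. (lim_1 != 0 && 6*lim_1 <= -10))) && (p <= 2*lim - 15 ==> (lim != 0 && 6*lim <= -10))
Before p := cnt - 7: ((!(cnt <= 2*lim - 8)) ==> (forall lim_1. (lim_1 != 0 && 6*lim_1 <= -10))) && (cnt <= 2*lim - 8 ==> (lim != 0 && 6*lim <= -10))
Answer: WP = ((!(cnt <= 2*lim - 8)) ==> (forall lim_1. (lim_1 != 0 && 6*lim_1 <= -10))) && (cnt <= 2*lim - 8 ==> (lim != 0 && 6*lim <= -10))


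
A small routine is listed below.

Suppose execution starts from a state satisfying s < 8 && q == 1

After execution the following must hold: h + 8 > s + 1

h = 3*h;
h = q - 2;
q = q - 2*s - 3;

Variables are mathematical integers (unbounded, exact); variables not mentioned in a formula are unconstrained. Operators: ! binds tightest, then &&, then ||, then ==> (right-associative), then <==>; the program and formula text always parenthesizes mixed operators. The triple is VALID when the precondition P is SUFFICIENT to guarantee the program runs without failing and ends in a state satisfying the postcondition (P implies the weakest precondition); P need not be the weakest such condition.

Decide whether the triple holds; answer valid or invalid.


Working backward. After the program, the postcondition h + 8 > s + 1 must hold; in canonical form it is h > s - 7.
Before q := q - 2*s - 3: h > s - 7
Before h := q - 2: q > s - 5
Before h := 3*h: q > s - 5
The weakest precondition is q > s - 5.
Check whether s < 8 && q == 1 implies it.
Countermodel: at the initial state q = 1, s = 6, the precondition holds but the weakest precondition fails.
Answer: invalid


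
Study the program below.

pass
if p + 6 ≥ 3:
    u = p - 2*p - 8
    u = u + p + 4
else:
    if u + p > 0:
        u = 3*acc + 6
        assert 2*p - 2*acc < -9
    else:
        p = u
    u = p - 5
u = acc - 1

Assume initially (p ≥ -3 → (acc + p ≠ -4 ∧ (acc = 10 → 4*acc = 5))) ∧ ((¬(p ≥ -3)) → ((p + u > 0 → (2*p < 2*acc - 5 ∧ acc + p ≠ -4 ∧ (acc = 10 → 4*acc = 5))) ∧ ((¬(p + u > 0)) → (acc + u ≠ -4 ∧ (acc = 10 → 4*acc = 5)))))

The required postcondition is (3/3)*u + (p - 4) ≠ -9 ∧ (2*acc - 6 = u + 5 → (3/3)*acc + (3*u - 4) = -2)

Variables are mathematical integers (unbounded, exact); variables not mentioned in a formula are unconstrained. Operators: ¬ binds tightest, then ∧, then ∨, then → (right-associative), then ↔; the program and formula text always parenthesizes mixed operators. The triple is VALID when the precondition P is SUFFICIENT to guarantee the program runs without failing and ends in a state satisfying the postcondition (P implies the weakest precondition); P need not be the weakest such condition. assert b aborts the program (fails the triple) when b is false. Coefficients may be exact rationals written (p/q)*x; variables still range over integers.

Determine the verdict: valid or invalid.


Working backward. After the program, the postcondition (3/3)*u + (p - 4) ≠ -9 ∧ (2*acc - 6 = u + 5 → (3/3)*acc + (3*u - 4) = -2) must hold; in canonical form it is p + u ≠ -5 ∧ (2*acc = u + 11 → acc + 3*u = 2).
Before u := acc - 1: acc + p ≠ -4 ∧ (acc = 10 → 4*acc = 5)
Then branch requires acc + p ≠ -4 ∧ (acc = 10 → 4*acc = 5); else branch requires (p + u > 0 → (2*p < 2*acc - 9 ∧ acc + p ≠ -4 ∧ (acc = 10 → 4*acc = 5))) ∧ ((¬(p + u > 0)) → (acc + u ≠ -4 ∧ (acc = 10 → 4*acc = 5))).
Before the if: (p ≥ -3 → (acc + p ≠ -4 ∧ (acc = 10 → 4*acc = 5))) ∧ ((¬(p ≥ -3)) → ((p + u > 0 → (2*p < 2*acc - 9 ∧ acc + p ≠ -4 ∧ (acc = 10 → 4*acc = 5))) ∧ ((¬(p + u > 0)) → (acc + u ≠ -4 ∧ (acc = 10 → 4*acc = 5)))))
Before skip: (p ≥ -3 → (acc + p ≠ -4 ∧ (acc = 10 → 4*acc = 5))) ∧ ((¬(p ≥ -3)) → ((p + u > 0 → (2*p < 2*acc - 9 ∧ acc + p ≠ -4 ∧ (acc = 10 → 4*acc = 5))) ∧ ((¬(p + u > 0)) → (acc + u ≠ -4 ∧ (acc = 10 → 4*acc = 5)))))
The weakest precondition is (p ≥ -3 → (acc + p ≠ -4 ∧ (acc = 10 → 4*acc = 5))) ∧ ((¬(p ≥ -3)) → ((p + u > 0 → (2*p < 2*acc - 9 ∧ acc + p ≠ -4 ∧ (acc = 10 → 4*acc = 5))) ∧ ((¬(p + u > 0)) → (acc + u ≠ -4 ∧ (acc = 10 → 4*acc = 5))))).
Check whether (p ≥ -3 → (acc + p ≠ -4 ∧ (acc = 10 → 4*acc = 5))) ∧ ((¬(p ≥ -3)) → ((p + u > 0 → (2*p < 2*acc - 5 ∧ acc + p ≠ -4 ∧ (acc = 10 → 4*acc = 5))) ∧ ((¬(p + u > 0)) → (acc + u ≠ -4 ∧ (acc = 10 → 4*acc = 5))))) implies it.
Countermodel: at the initial state acc = -1, p = -4, u = 5, the precondition holds but the weakest precondition fails.
Answer: invalid


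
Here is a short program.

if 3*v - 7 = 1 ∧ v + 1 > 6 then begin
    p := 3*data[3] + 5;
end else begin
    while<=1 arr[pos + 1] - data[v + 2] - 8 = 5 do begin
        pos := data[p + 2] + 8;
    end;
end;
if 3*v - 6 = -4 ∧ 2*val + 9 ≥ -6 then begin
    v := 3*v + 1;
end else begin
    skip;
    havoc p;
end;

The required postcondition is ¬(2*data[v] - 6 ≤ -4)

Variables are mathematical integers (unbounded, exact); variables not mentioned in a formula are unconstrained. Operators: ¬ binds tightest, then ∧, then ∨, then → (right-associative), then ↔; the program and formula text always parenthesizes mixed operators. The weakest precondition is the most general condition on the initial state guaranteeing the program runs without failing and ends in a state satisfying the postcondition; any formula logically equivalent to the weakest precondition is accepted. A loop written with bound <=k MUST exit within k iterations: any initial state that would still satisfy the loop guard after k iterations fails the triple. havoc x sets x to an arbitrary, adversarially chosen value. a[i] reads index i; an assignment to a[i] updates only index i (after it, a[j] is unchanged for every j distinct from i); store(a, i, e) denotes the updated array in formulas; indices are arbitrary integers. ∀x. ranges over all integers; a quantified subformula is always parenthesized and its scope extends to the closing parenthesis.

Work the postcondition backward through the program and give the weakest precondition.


Working backward. After the program, the postcondition ¬(2*data[v] - 6 ≤ -4) must hold; in canonical form it is ¬(2*data[v] ≤ 2).
Then branch requires ¬(2*data[3*v + 1] ≤ 2); else branch requires ¬(2*data[v] ≤ 2).
Before the if: ((3*v = 2 ∧ 2*val ≥ -15) → (¬(2*data[3*v + 1] ≤ 2))) ∧ ((¬(3*v = 2 ∧ 2*val ≥ -15)) → (¬(2*data[v] ≤ 2)))
Then branch requires ((3*v = 2 ∧ 2*val ≥ -15) → (¬(2*data[3*v + 1] ≤ 2))) ∧ ((¬(3*v = 2 ∧ 2*val ≥ -15)) → (¬(2*data[v] ≤ 2))); else branch requires (arr[pos + 1] = data[v + 2] + 13 → ((¬(arr[data[p + 2] + 9] = data[v + 2] + 13)) ∧ ((3*v = 2 ∧ 2*val ≥ -15) → (¬(2*data[3*v + 1] ≤ 2))) ∧ ((¬(3*v = 2 ∧ 2*val ≥ -15)) → (¬(2*data[v] ≤ 2))))) ∧ ((¬(arr[pos + 1] = data[v + 2] + 13)) → (((3*v = 2 ∧ 2*val ≥ -15) → (¬(2*data[3*v + 1] ≤ 2))) ∧ ((¬(3*v = 2 ∧ 2*val ≥ -15)) → (¬(2*data[v] ≤ 2))))).
Before the if: ((3*v = 8 ∧ v > 5) → (((3*v = 2 ∧ 2*val ≥ -15) → (¬(2*data[3*v + 1] ≤ 2))) ∧ ((¬(3*v = 2 ∧ 2*val ≥ -15)) → (¬(2*data[v] ≤ 2))))) ∧ ((¬(3*v = 8 ∧ v > 5)) → ((arr[pos + 1] = data[v + 2] + 13 → ((¬(arr[data[p + 2] + 9] = data[v + 2] + 13)) ∧ ((3*v = 2 ∧ 2*val ≥ -15) → (¬(2*data[3*v + 1] ≤ 2))) ∧ ((¬(3*v = 2 ∧ 2*val ≥ -15)) → (¬(2*data[v] ≤ 2))))) ∧ ((¬(arr[pos + 1] = data[v + 2] + 13)) → (((3*v = 2 ∧ 2*val ≥ -15) → (¬(2*data[3*v + 1] ≤ 2))) ∧ ((¬(3*v = 2 ∧ 2*val ≥ -15)) → (¬(2*data[v] ≤ 2)))))))
Answer: WP = ((3*v = 8 ∧ v > 5) → (((3*v = 2 ∧ 2*val ≥ -15) → (¬(2*data[3*v + 1] ≤ 2))) ∧ ((¬(3*v = 2 ∧ 2*val ≥ -15)) → (¬(2*data[v] ≤ 2))))) ∧ ((¬(3*v = 8 ∧ v > 5)) → ((arr[pos + 1] = data[v + 2] + 13 → ((¬(arr[data[p + 2] + 9] = data[v + 2] + 13)) ∧ ((3*v = 2 ∧ 2*val ≥ -15) → (¬(2*data[3*v + 1] ≤ 2))) ∧ ((¬(3*v = 2 ∧ 2*val ≥ -15)) → (¬(2*data[v] ≤ 2))))) ∧ ((¬(arr[pos + 1] = data[v + 2] + 13)) → (((3*v = 2 ∧ 2*val ≥ -15) → (¬(2*data[3*v + 1] ≤ 2))) ∧ ((¬(3*v = 2 ∧ 2*val ≥ -15)) → (¬(2*data[v] ≤ 2)))))))


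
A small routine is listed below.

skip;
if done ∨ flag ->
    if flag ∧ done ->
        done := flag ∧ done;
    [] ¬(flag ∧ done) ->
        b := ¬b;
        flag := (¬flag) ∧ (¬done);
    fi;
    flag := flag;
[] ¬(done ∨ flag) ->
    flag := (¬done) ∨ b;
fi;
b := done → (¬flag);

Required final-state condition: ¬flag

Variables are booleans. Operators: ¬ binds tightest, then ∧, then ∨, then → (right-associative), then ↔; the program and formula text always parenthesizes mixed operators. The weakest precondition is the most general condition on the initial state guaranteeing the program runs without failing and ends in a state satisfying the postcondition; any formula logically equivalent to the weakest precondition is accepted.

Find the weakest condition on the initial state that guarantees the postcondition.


Working backward. After the program, ¬flag must hold.
Before b := done → (¬flag): ¬flag
Then branch requires ((flag ∧ done) → (¬flag)) ∧ ((¬(flag ∧ done)) → (¬((¬flag) ∧ (¬done)))); else branch requires ¬((¬done) ∨ b).
Before the if: ((done ∨ flag) → (((flag ∧ done) → (¬flag)) ∧ ((¬(flag ∧ done)) → (¬((¬flag) ∧ (¬done)))))) ∧ ((¬(done ∨ flag)) → (¬((¬done) ∨ b)))
Before skip: ((done ∨ flag) → (((flag ∧ done) → (¬flag)) ∧ ((¬(flag ∧ done)) → (¬((¬flag) ∧ (¬done)))))) ∧ ((¬(done ∨ flag)) → (¬((¬done) ∨ b)))
Answer: WP = ((done ∨ flag) → (((flag ∧ done) → (¬flag)) ∧ ((¬(flag ∧ done)) → (¬((¬flag) ∧ (¬done)))))) ∧ ((¬(done ∨ flag)) → (¬((¬done) ∨ b)))


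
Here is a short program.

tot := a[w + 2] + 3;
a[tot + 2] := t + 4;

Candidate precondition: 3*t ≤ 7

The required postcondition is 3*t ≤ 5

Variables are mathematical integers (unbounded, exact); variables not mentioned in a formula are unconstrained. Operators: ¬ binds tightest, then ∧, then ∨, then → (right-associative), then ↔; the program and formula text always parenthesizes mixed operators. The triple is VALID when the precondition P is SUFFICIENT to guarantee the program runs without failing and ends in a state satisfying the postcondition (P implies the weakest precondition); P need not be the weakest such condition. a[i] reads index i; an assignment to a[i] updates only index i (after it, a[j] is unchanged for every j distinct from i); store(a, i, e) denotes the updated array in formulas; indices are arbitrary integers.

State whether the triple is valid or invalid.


Working backward. After the program, 3*t ≤ 5 must hold.
Before a[tot + 2] := t + 4: 3*t ≤ 5
Before tot := a[w + 2] + 3: 3*t ≤ 5
The weakest precondition is 3*t ≤ 5.
Check whether 3*t ≤ 7 implies it.
Countermodel: at the initial state t = 2, the precondition holds but the weakest precondition fails.
Answer: invalid


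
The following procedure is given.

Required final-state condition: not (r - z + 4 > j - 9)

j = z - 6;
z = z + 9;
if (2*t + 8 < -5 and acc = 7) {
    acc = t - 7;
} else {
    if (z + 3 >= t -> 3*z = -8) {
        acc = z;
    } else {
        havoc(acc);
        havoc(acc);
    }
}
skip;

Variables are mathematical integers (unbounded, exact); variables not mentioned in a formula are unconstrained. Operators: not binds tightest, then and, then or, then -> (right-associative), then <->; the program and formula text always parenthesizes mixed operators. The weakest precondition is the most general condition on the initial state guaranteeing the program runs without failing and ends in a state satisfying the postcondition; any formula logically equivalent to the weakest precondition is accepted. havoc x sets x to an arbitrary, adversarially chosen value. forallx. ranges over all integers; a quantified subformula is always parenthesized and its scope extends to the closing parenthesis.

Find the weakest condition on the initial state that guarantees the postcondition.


Working backward. After the program, the postcondition not (r - z + 4 > j - 9) must hold; in canonical form it is not (r > j + z - 13).
Before skip: not (r > j + z - 13)
Then branch requires not (r > j + z - 13); else branch requires ((z >= t - 3 -> 3*z = -8) -> (not (r > j + z - 13))) and ((not (z >= t - 3 -> 3*z = -8)) -> (not (r > j + z - 13))).
Before the if: ((2*t < -13 and acc = 7) -> (not (r > j + z - 13))) and ((not (2*t < -13 and acc = 7)) -> (((z >= t - 3 -> 3*z = -8) -> (not (r > j + z - 13))) and ((not (z >= t - 3 -> 3*z = -8)) -> (not (r > j + z - 13)))))
Before z := z + 9: ((2*t < -13 and acc = 7) -> (not (r > j + z - 4))) and ((not (2*t < -13 and acc = 7)) -> (((z >= t - 12 -> 3*z = -35) -> (not (r > j + z - 4))) and ((not (z >= t - 12 -> 3*z = -35)) -> (not (r > j + z - 4)))))
Before j := z - 6: ((2*t < -13 and acc = 7) -> (not (r > 2*z - 10))) and ((not (2*t < -13 and acc = 7)) -> (((z >= t - 12 -> 3*z = -35) -> (not (r > 2*z - 10))) and ((not (z >= t - 12 -> 3*z = -35)) -> (not (r > 2*z - 10)))))
Answer: WP = ((2*t < -13 and acc = 7) -> (not (r > 2*z - 10))) and ((not (2*t < -13 and acc = 7)) -> (((z >= t - 12 -> 3*z = -35) -> (not (r > 2*z - 10))) and ((not (z >= t - 12 -> 3*z = -35)) -> (not (r > 2*z - 10)))))


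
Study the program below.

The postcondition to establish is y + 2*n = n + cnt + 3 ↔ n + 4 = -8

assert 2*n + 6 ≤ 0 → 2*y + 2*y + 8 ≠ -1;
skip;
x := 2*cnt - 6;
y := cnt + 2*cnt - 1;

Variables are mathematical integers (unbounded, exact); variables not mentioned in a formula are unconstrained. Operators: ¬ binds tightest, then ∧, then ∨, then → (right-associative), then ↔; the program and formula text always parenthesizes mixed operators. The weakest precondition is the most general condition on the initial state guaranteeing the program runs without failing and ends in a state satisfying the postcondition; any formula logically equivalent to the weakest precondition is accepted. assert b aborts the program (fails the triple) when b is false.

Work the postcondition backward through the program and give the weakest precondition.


Working backward. After the program, the postcondition y + 2*n = n + cnt + 3 ↔ n + 4 = -8 must hold; in canonical form it is n + y = cnt + 3 ↔ n = -12.
Before y := cnt + 2*cnt - 1: 2*cnt + n = 4 ↔ n = -12
Before x := 2*cnt - 6: 2*cnt + n = 4 ↔ n = -12
Before skip: 2*cnt + n = 4 ↔ n = -12
Before assert 2*n + 6 ≤ 0 → 2*y + 2*y + 8 ≠ -1: (2*n ≤ -6 → 4*y ≠ -9) ∧ (2*cnt + n = 4 ↔ n = -12)
Answer: WP = (2*n ≤ -6 → 4*y ≠ -9) ∧ (2*cnt + n = 4 ↔ n = -12)


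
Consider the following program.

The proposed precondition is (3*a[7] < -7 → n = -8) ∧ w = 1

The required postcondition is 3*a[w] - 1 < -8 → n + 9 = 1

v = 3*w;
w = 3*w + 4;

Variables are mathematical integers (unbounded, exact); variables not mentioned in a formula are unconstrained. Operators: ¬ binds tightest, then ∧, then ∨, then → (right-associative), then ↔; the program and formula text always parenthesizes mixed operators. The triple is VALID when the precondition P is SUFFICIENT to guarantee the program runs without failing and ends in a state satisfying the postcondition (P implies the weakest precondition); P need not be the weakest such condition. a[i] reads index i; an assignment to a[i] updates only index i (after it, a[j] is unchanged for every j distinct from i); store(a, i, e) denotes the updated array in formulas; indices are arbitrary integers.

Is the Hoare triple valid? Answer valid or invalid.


Working backward. After the program, the postcondition 3*a[w] - 1 < -8 → n + 9 = 1 must hold; in canonical form it is 3*a[w] < -7 → n = -8.
Before w := 3*w + 4: 3*a[3*w + 4] < -7 → n = -8
Before v := 3*w: 3*a[3*w + 4] < -7 → n = -8
The weakest precondition is 3*a[3*w + 4] < -7 → n = -8.
Check whether (3*a[7] < -7 → n = -8) ∧ w = 1 implies it.
Every state satisfying the precondition satisfies the weakest precondition: the implication holds.
Answer: valid


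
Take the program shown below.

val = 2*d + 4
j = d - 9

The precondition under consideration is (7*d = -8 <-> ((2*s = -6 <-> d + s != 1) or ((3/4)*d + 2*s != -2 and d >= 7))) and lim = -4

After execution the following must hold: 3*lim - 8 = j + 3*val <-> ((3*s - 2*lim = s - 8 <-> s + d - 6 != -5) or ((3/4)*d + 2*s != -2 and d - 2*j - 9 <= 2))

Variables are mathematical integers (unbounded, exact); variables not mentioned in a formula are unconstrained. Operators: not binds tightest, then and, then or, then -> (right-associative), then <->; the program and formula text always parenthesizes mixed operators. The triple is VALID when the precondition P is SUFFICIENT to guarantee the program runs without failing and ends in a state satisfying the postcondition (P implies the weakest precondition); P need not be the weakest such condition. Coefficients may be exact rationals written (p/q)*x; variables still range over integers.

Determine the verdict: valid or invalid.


Working backward. After the program, the postcondition 3*lim - 8 = j + 3*val <-> ((3*s - 2*lim = s - 8 <-> s + d - 6 != -5) or ((3/4)*d + 2*s != -2 and d - 2*j - 9 <= 2)) must hold; in canonical form it is 3*lim = j + 3*val + 8 <-> ((2*s = 2*lim - 8 <-> d + s != 1) or ((3/4)*d + 2*s != -2 and d <= 2*j + 11)).
Before j := d - 9: 3*lim = d + 3*val - 1 <-> ((2*s = 2*lim - 8 <-> d + s != 1) or ((3/4)*d + 2*s != -2 and d >= 7))
Before val := 2*d + 4: 3*lim = 7*d + 11 <-> ((2*s = 2*lim - 8 <-> d + s != 1) or ((3/4)*d + 2*s != -2 and d >= 7))
The weakest precondition is 3*lim = 7*d + 11 <-> ((2*s = 2*lim - 8 <-> d + s != 1) or ((3/4)*d + 2*s != -2 and d >= 7)).
Check whether (7*d = -8 <-> ((2*s = -6 <-> d + s != 1) or ((3/4)*d + 2*s != -2 and d >= 7))) and lim = -4 implies it.
Countermodel: at the initial state d = 4, lim = -4, s = -3, the precondition holds but the weakest precondition fails.
Answer: invalid


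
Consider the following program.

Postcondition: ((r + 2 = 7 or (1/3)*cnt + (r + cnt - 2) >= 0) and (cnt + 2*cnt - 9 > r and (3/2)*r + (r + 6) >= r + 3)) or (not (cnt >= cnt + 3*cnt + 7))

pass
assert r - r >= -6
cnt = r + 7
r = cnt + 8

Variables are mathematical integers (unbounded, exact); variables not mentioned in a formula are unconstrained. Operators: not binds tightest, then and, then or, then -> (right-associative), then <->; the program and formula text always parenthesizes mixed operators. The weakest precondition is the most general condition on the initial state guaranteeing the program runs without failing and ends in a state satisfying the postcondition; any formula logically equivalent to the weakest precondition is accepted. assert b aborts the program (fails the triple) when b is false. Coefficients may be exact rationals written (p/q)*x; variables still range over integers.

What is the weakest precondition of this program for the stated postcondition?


Working backward. After the program, the postcondition ((r + 2 = 7 or (1/3)*cnt + (r + cnt - 2) >= 0) and (cnt + 2*cnt - 9 > r and (3/2)*r + (r + 6) >= r + 3)) or (not (cnt >= cnt + 3*cnt + 7)) must hold; in canonical form it is ((r = 5 or (4/3)*cnt + r >= 2) and 3*cnt > r + 9 and (3/2)*r >= -3) or (not (3*cnt <= -7)).
Before r := cnt + 8: ((cnt = -3 or (7/3)*cnt >= -6) and 2*cnt > 17 and (3/2)*cnt >= -15) or (not (3*cnt <= -7))
Before cnt := r + 7: ((r = -10 or (7/3)*r >= -67/3) and 2*r > 3 and (3/2)*r >= -51/2) or (not (3*r <= -28))
Before assert r - r >= -6: ((r = -10 or (7/3)*r >= -67/3) and 2*r > 3 and (3/2)*r >= -51/2) or (not (3*r <= -28))
Before skip: ((r = -10 or (7/3)*r >= -67/3) and 2*r > 3 and (3/2)*r >= -51/2) or (not (3*r <= -28))
Answer: WP = ((r = -10 or (7/3)*r >= -67/3) and 2*r > 3 and (3/2)*r >= -51/2) or (not (3*r <= -28))


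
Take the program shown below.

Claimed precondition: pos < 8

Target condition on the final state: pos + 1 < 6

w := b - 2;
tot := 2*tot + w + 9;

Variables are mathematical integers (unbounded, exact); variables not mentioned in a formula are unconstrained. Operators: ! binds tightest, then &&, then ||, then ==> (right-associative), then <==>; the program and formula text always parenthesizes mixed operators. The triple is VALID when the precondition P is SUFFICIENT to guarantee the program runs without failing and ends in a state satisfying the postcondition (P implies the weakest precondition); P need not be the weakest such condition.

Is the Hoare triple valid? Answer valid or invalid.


Working backward. After the program, the postcondition pos + 1 < 6 must hold; in canonical form it is pos < 5.
Before tot := 2*tot + w + 9: pos < 5
Before w := b - 2: pos < 5
The weakest precondition is pos < 5.
Check whether pos < 8 implies it.
Countermodel: at the initial state pos = 5, the precondition holds but the weakest precondition fails.
Answer: invalid


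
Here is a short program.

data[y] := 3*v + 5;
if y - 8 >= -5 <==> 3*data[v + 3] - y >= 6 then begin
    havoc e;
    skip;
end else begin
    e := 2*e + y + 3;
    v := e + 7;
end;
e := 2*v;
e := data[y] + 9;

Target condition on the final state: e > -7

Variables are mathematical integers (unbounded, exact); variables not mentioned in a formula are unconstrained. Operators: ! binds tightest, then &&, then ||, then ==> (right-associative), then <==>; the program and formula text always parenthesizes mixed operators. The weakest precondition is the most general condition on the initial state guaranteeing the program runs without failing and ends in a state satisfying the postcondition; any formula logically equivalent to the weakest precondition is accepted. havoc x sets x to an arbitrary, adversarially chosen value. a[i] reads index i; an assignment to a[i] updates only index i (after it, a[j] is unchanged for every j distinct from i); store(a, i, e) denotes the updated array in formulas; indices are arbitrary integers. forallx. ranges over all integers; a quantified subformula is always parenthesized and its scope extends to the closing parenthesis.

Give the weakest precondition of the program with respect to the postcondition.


Working backward. After the program, e > -7 must hold.
Before e := data[y] + 9: data[y] > -16
Before e := 2*v: data[y] > -16
Then branch requires data[y] > -16; else branch requires data[y] > -16.
Before the if: ((y >= 3 <==> 3*data[v + 3] >= y + 6) ==> data[y] > -16) && ((!(y >= 3 <==> 3*data[v + 3] >= y + 6)) ==> data[y] > -16)
Before data[y] := 3*v + 5: ((y >= 3 <==> 3*store(data, y, 3*v + 5)[v + 3] >= y + 6) ==> store(data, y, 3*v + 5)[y] > -16) && ((!(y >= 3 <==> 3*store(data, y, 3*v + 5)[v + 3] >= y + 6)) ==> store(data, y, 3*v + 5)[y] > -16)
Answer: WP = ((y >= 3 <==> 3*store(data, y, 3*v + 5)[v + 3] >= y + 6) ==> store(data, y, 3*v + 5)[y] > -16) && ((!(y >= 3 <==> 3*store(data, y, 3*v + 5)[v + 3] >= y + 6)) ==> store(data, y, 3*v + 5)[y] > -16)


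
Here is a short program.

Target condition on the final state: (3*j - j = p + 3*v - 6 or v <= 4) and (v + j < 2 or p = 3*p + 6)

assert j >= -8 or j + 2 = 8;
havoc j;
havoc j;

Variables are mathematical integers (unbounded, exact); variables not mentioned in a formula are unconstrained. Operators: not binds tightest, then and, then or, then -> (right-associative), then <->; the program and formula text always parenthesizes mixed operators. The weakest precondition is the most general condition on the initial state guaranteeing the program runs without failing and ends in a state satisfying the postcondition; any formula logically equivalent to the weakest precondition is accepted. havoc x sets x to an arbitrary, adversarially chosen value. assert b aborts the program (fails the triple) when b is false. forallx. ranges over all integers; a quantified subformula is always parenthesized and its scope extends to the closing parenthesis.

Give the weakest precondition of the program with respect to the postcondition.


Working backward. After the program, the postcondition (3*j - j = p + 3*v - 6 or v <= 4) and (v + j < 2 or p = 3*p + 6) must hold; in canonical form it is (2*j = p + 3*v - 6 or v <= 4) and (j + v < 2 or 2*p = -6).
Before havoc j: forall j_1. ((2*j_1 = p + 3*v - 6 or v <= 4) and (j_1 + v < 2 or 2*p = -6))
Before havoc j: forall j_1. ((2*j_1 = p + 3*v - 6 or v <= 4) and (j_1 + v < 2 or 2*p = -6))
Before assert j >= -8 or j + 2 = 8: (j >= -8 or j = 6) and (forall j_1. ((2*j_1 = p + 3*v - 6 or v <= 4) and (j_1 + v < 2 or 2*p = -6)))
Answer: WP = (j >= -8 or j = 6) and (forall j_1. ((2*j_1 = p + 3*v - 6 or v <= 4) and (j_1 + v < 2 or 2*p = -6)))
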